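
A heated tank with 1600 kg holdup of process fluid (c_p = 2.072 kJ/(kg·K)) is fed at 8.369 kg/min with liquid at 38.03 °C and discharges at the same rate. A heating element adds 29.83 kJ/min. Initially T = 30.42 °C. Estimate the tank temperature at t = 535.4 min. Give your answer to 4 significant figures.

39.18 °C

First-law balance (no shaft work): M c_p dT/dt = ṁ c_p (T_in − T) + 29.83.
τ = M/ṁ = 191.182 min; T_ss = T_in + Q̇/(ṁ c_p) = 38.03 + 29.83/(8.369·2.072) = 39.7502 °C.
Integrating: T(t) = T_ss + (T₀ − T_ss) e^(−t/τ).
T(535.4) = 39.7502 + (-9.33024)·e^(−535.4/191.182) = 39.7502 + (-9.33024)·0.0607811 = 39.1831 °C.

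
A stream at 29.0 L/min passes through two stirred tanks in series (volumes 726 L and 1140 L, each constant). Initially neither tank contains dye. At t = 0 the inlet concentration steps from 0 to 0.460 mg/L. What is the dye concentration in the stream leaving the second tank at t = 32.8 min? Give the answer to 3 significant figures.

0.128 mg/L

Time constants: τᵢ = Vᵢ/Q for each well-mixed tank.
τ₁ = 726/29.0 = 25.034 min; τ₂ = 1140/29.0 = 39.310 min.
Tank 1: C₁ = C_in(1 − e^(−t/τ₁)). Tank 2 (τ₁ ≠ τ₂): C₂ = C_in[1 − (τ₁ e^(−t/τ₁) − τ₂ e^(−t/τ₂))/(τ₁ − τ₂)].
At t = 32.8: e^(−t/τ₁) = 0.26977, e^(−t/τ₂) = 0.43414.
C₂ = 0.460·[1 − (25.034·0.26977 − 39.310·0.43414)/(-14.276)] = 0.460·0.27761 = 0.12770 mg/L.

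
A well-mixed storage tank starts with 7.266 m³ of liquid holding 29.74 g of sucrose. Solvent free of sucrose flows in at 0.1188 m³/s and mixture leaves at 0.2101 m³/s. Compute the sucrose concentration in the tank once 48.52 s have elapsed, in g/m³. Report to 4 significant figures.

Let m(t) be the amount of sucrose. Volume: V(t) = V₀ + (Q_in − Q_out) t = 7.266 − 0.0913000 t; V(48.52) = 2.83612 m³.
Species balance (pure solvent in): dm/dt = −Q_out · m/V(t).
dm/m = −Q_out dt/(V₀ − 0.0913000 t); integrating gives ln(m/m₀) = −(Q_out/(Q_in−Q_out)) ln(V/V₀).
m = m₀ (V₀/V)^(Q_out/(Q_in−Q_out)) = 29.74 × (7.266/2.83612)^(-2.30120) = 3.41301 g.
C = m/V = 3.41301/2.83612 = 1.20341 g/m³.

1.203 g/m³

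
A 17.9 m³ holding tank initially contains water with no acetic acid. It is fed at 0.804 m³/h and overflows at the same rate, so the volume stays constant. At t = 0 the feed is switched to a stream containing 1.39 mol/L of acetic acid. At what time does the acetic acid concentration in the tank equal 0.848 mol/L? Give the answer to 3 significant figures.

Species balance: V dC/dt = Q(C_in − C) ⇒ τ = V/Q = 22.264 h.
C(t) = C_in + (C₀ − C_in) e^(−t/τ). Set C = 0.848 and solve for t:
e^(−t/τ) = (C − C_in)/(C₀ − C_in) = (0.848 − 1.39)/(0 − 1.39) = 0.38993
t = −τ ln(…) = 22.264 × 0.94179 = 20.968 h.

21.0 h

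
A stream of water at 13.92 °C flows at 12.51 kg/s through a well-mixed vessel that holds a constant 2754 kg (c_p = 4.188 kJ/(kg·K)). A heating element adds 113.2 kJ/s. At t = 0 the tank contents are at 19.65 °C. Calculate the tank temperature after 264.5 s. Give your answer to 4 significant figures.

M c_p dT/dt = ṁ c_p (T_in − T) + Q̇.
τ = M/ṁ = 220.144 s; T_ss = T_in + Q̇/(ṁ c_p) = 13.92 + 113.2/(12.51·4.188) = 16.0806 °C.
This is linear first-order; T(t) = T_ss + (T₀ − T_ss) e^(−t/τ).
T(264.5) = 16.0806 + (3.56936)·e^(−264.5/220.144) = 16.0806 + (3.56936)·0.300747 = 17.1541 °C.

17.15 °C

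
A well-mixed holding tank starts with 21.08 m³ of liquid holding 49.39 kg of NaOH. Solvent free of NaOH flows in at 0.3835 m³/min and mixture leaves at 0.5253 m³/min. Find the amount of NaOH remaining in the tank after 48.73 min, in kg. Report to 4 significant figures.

11.34 kg

Let m(t) be the amount of NaOH. Volume: V(t) = V₀ + (Q_in − Q_out) t = 21.08 − 0.141800 t; V(48.73) = 14.1701 m³.
Solute balance: dm/dt = 0 − Q_out C = −Q_out m/V(t).
Separate: dm/m = −Q_out dt/V(t) ⇒ ln(m/m₀) = −(Q_out/(Q_in−Q_out)) ln(V/V₀).
m = m₀ (V₀/V)^(Q_out/(Q_in−Q_out)) = 49.39 × (21.08/14.1701)^(-3.70451) = 11.3401 kg.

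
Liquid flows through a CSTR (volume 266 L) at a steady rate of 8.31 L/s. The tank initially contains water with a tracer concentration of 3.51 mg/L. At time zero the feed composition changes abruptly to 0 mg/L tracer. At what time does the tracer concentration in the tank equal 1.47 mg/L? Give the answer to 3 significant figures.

27.9 s

Accumulation = in − out for the solute gives V dC/dt = Q(C_in − C), so τ = V/Q = 32.010 s.
C(t) = C_in + (C₀ − C_in) e^(−t/τ). Set C = 1.47 and solve for t:
e^(−t/τ) = (C − C_in)/(C₀ − C_in) = (1.47 − 0)/(3.51 − 0) = 0.41880
t = −τ ln(…) = 32.010 × 0.87035 = 27.860 s.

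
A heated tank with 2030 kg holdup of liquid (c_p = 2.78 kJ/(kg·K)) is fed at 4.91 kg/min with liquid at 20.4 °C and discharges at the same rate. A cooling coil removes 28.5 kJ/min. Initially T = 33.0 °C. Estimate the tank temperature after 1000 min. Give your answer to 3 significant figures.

19.6 °C

Energy balance: M c_p dT/dt = ṁ c_p (T_in − T) − 28.5.
τ = M/ṁ = 413.44 min; T_ss = T_in − Q̇/(ṁ c_p) = 20.4 − 28.5/(4.91·2.78) = 18.312 °C.
T approaches T_ss exponentially: T(t) = T_ss + (T₀ − T_ss) e^(−t/τ).
T(1000) = 18.312 + (14.688)·e^(−1000/413.44) = 18.312 + (14.688)·0.089036 = 19.620 °C.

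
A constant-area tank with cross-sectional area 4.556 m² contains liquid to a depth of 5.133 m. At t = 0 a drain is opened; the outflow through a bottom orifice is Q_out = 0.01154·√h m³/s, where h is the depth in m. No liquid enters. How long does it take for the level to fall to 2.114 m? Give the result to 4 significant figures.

A dh/dt = −Q_out = −0.01154 √h.
Separate and integrate: 2(√h − √h₀) = −(0.01154/A) t.
t = 2A(√h₀ − √h)/0.01154 = 2·4.556·(√5.133 − √2.114)/0.01154
  = 9.11200 × (2.26561 − 1.45396) / 0.01154 = 640.882 s.

640.9 s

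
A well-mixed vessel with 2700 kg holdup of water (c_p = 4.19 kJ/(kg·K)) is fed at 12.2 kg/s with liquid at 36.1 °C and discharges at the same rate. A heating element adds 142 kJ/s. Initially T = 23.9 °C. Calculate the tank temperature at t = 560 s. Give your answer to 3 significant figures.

37.7 °C

Heat balance on the well-mixed liquid: M c_p dT/dt = ṁ c_p (T_in − T) + 142.
τ = M/ṁ = 221.31 s; T_ss = T_in + Q̇/(ṁ c_p) = 36.1 + 142/(12.2·4.19) = 38.878 °C.
This is linear first-order; T(t) = T_ss + (T₀ − T_ss) e^(−t/τ).
T(560) = 38.878 + (-14.978)·e^(−560/221.31) = 38.878 + (-14.978)·0.079630 = 37.685 °C.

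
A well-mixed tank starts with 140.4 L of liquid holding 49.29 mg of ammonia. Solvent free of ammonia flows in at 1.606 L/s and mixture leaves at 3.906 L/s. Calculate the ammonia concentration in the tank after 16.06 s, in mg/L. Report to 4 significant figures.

0.2837 mg/L

Total volume: dV/dt = Q_in − Q_out = -2.30000 L/s, so V(t) = 140.4 − 2.30000 t and V(16.06) = 103.462 L.
Solute balance: dm/dt = 0 − Q_out C = −Q_out m/V(t).
dm/m = −Q_out dt/(V₀ − 2.30000 t); integrating gives ln(m/m₀) = −(Q_out/(Q_in−Q_out)) ln(V/V₀).
m = m₀ (V₀/V)^(Q_out/(Q_in−Q_out)) = 49.29 × (140.4/103.462)^(-1.69826) = 29.3490 mg.
C = m/V = 29.3490/103.462 = 0.283669 mg/L.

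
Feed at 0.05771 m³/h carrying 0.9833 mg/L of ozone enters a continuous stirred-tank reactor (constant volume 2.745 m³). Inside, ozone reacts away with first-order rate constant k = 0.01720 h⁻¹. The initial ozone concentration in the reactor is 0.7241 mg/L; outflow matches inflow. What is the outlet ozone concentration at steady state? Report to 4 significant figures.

0.5408 mg/L

V dC/dt = Q(C_in − C) − k V C.
Steady state (dC/dt = 0): C_ss = Q C_in/(Q + kV) = C_in/(1 + kV/Q).
C_ss = 0.05771·0.9833/(0.05771 + 0.01720·2.745) = 0.0567462/0.104924 = 0.540832 mg/L.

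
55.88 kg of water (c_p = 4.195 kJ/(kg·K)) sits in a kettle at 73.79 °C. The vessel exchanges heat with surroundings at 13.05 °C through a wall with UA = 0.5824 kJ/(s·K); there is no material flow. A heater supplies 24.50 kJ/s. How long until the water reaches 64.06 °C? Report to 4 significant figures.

M c_p dT/dt = −UA(T − T_amb) + Q̇.
τ = M c_p/UA = 402.501 s; T_ss = T_amb + Q̇/UA = 13.05 + 24.50/0.5824 = 55.1173 °C.
T(t) = T_ss + (T₀ − T_ss)e^(−t/τ); set T = 64.06:
t = −τ ln[(T − T_ss)/(T₀ − T_ss)] = −402.501 · ln(0.478918) = 296.332 s.

296.3 s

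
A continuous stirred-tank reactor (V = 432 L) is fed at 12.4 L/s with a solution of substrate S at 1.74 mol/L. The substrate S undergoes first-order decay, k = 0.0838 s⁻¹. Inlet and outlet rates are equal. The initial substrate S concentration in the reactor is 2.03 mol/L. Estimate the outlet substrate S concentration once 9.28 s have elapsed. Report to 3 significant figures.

V dC/dt = Q(C_in − C) − k V C.
This is linear with rate a = Q/V + k = 0.11250 s⁻¹.
C_ss = Q C_in/(Q + kV) = 0.44394 mol/L; C(t) = C_ss + (C₀ − C_ss) e^(−a t).
C(9.28) = 0.44394 + (1.5861)·e^(−0.11250·9.28) = 0.44394 + (1.5861)·0.35203 = 1.0023 mol/L.

1.00 mol/L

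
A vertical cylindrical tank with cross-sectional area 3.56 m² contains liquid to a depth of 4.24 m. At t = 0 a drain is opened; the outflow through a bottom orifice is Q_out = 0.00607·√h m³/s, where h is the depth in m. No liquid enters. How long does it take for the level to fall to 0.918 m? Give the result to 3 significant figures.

A dh/dt = −Q_out = −0.00607 √h.
∫ h^(−1/2) dh = −(0.00607/A) ∫ dt, giving 2√h = 2√h₀ − (0.00607/A) t.
t = 2A(√h₀ − √h)/0.00607 = 2·3.56·(√4.24 − √0.918)/0.00607
  = 7.1200 × (2.0591 − 0.95812) / 0.00607 = 1291.5 s.

1290 s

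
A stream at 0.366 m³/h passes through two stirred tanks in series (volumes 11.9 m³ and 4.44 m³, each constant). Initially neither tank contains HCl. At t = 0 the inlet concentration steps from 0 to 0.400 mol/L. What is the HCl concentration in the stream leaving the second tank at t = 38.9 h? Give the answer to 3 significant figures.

0.217 mol/L

Each tank obeys Vᵢ dCᵢ/dt = Q(Cᵢ₋₁ − Cᵢ), so τᵢ = Vᵢ/Q.
τ₁ = 11.9/0.366 = 32.514 h; τ₂ = 4.44/0.366 = 12.131 h.
Tank 1: C₁ = C_in(1 − e^(−t/τ₁)). Tank 2 (τ₁ ≠ τ₂): C₂ = C_in[1 − (τ₁ e^(−t/τ₁) − τ₂ e^(−t/τ₂))/(τ₁ − τ₂)].
At t = 38.9: e^(−t/τ₁) = 0.30227, e^(−t/τ₂) = 0.040493.
C₂ = 0.400·[1 − (32.514·0.30227 − 12.131·0.040493)/(20.383)] = 0.400·0.54192 = 0.21677 mol/L.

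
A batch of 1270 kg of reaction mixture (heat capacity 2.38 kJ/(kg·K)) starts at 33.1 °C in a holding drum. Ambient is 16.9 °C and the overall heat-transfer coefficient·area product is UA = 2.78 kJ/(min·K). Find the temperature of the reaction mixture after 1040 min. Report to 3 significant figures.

23.1 °C

First-law balance (no shaft work): M c_p dT/dt = −UA(T − T_amb).
dT/dt = (T_ss − T)/τ with T_ss = T_amb = 16.900 °C, τ = M c_p/UA = 1270·2.38/2.78 = 1087.3 min.
This is linear first-order; T(t) = T_ss + (T₀ − T_ss) e^(−t/τ).
T(1040) = 16.900 + (16.200)·0.38422 = 23.124 °C.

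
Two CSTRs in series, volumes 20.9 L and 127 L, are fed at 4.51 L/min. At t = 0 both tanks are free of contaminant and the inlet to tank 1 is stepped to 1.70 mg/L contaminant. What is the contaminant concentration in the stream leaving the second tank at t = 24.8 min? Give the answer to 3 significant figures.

Time constants: τᵢ = Vᵢ/Q for each well-mixed tank.
τ₁ = 20.9/4.51 = 4.6341 min; τ₂ = 127/4.51 = 28.160 min.
Solving the cascade with C₁(0)=C₂(0)=0 gives C₂(t) = C_in[1 − (τ₁ e^(−t/τ₁) − τ₂ e^(−t/τ₂))/(τ₁ − τ₂)].
At t = 24.8: e^(−t/τ₁) = 0.0047407, e^(−t/τ₂) = 0.41450.
C₂ = 1.70·[1 − (4.6341·0.0047407 − 28.160·0.41450)/(-23.525)] = 1.70·0.50479 = 0.85814 mg/L.

0.858 mg/L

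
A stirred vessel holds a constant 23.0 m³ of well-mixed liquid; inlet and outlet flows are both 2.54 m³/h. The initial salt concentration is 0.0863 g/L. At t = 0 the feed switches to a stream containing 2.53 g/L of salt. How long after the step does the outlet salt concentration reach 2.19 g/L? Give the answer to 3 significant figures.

Unsteady species balance (constant V, well mixed): V dC/dt = Q(C_in − C), so τ = V/Q = 9.0551 h.
C(t) = C_in + (C₀ − C_in) e^(−t/τ). Set C = 2.19 and solve for t:
e^(−t/τ) = (C − C_in)/(C₀ − C_in) = (2.19 − 2.53)/(0.0863 − 2.53) = 0.13913
t = −τ ln(…) = 9.0551 × 1.9723 = 17.860 h.

17.9 h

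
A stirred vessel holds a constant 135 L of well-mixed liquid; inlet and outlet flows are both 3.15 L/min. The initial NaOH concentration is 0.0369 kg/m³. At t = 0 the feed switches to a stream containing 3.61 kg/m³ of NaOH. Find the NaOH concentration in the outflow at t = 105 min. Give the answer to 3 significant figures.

Unsteady species balance (constant V, well mixed): V dC/dt = Q(C_in − C).
Rewrite as dC/dt + C/τ = C_in/τ, τ = V/Q = 42.857 min.
C approaches C_in exponentially: C(t) = C_in + (C₀ − C_in) e^(−t/τ).
C(105) = 3.61 + (0.0369 − 3.61)·e^(−105/42.857) = 3.61 + (-3.5731)·0.086294 = 3.3017 kg/m³.

3.30 kg/m³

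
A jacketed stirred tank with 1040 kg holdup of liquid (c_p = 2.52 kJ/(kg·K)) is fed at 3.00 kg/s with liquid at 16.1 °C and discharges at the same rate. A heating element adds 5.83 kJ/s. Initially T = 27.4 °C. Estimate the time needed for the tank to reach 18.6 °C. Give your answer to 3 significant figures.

626 s

M c_p dT/dt = ṁ c_p (T_in − T) + Q̇.
τ = M/ṁ = 346.67 s; T_ss = T_in + Q̇/(ṁ c_p) = 16.871 °C.
T(t) = T_ss + (T₀ − T_ss) e^(−t/τ). Set T = 18.6:
e^(−t/τ) = (18.6 − 16.871)/(27.4 − 16.871) = 0.16420
t = −346.67 · ln(0.16420) = 626.31 s.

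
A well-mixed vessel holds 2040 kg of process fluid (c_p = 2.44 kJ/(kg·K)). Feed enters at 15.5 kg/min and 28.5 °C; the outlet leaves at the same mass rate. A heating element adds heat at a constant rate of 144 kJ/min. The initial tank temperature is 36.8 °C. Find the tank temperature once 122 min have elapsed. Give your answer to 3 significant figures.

34.1 °C

M c_p dT/dt = ṁ c_p (T_in − T) + Q̇.
τ = M/ṁ = 131.61 min; T_ss = T_in + Q̇/(ṁ c_p) = 28.5 + 144/(15.5·2.44) = 32.308 °C.
This is linear first-order; T(t) = T_ss + (T₀ − T_ss) e^(−t/τ).
T(122) = 32.308 + (4.4925)·e^(−122/131.61) = 32.308 + (4.4925)·0.39575 = 34.085 °C.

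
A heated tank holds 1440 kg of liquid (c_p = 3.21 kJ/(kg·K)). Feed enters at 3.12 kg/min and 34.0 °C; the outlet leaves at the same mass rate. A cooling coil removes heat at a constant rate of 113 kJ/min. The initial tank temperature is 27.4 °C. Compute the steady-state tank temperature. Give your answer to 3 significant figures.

M c_p dT/dt = ṁ c_p (T_in − T) − Q̇.
At steady state dT/dt = 0 ⇒ T_ss = T_in − Q̇/(ṁ c_p) = 34.0 − 113/(3.12·3.21) = 22.717 °C.

22.7 °C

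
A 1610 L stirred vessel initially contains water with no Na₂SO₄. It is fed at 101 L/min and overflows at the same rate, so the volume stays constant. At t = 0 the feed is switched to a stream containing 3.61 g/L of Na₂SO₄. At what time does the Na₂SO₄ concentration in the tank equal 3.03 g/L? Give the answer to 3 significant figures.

Species balance: V dC/dt = Q(C_in − C) ⇒ τ = V/Q = 15.941 min.
C(t) = C_in + (C₀ − C_in) e^(−t/τ). Set C = 3.03 and solve for t:
e^(−t/τ) = (C − C_in)/(C₀ − C_in) = (3.03 − 3.61)/(0 − 3.61) = 0.16066
t = −τ ln(…) = 15.941 × 1.8284 = 29.146 min.

29.1 min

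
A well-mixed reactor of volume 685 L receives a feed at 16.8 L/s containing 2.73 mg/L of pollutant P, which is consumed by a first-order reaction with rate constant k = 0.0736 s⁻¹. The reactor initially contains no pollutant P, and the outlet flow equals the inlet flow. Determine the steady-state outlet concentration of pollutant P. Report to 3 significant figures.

Species balance: V dC/dt = Q C_in − Q C − k V C.
Steady state (dC/dt = 0): C_ss = Q C_in/(Q + kV) = C_in/(1 + kV/Q).
C_ss = 16.8·2.73/(16.8 + 0.0736·685) = 45.864/67.216 = 0.68234 mg/L.

0.682 mg/L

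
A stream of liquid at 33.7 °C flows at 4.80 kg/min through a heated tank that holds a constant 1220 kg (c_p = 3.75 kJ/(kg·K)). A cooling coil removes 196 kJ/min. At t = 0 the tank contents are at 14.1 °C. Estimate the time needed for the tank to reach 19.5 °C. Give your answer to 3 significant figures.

M c_p dT/dt = ṁ c_p (T_in − T) − Q̇.
τ = M/ṁ = 254.17 min; T_ss = T_in − Q̇/(ṁ c_p) = 22.811 °C.
T(t) = T_ss + (T₀ − T_ss) e^(−t/τ). Set T = 19.5:
e^(−t/τ) = (19.5 − 22.811)/(14.1 − 22.811) = 0.38010
t = −254.17 · ln(0.38010) = 245.86 min.

246 min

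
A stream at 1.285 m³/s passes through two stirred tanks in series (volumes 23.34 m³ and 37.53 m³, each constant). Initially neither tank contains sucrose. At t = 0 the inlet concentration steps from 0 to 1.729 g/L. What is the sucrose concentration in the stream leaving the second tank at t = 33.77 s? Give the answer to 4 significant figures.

0.7331 g/L

Species balance on tank i: dCᵢ/dt = (Cᵢ₋₁ − Cᵢ)/τᵢ with τᵢ = Vᵢ/Q.
τ₁ = 23.34/1.285 = 18.1634 s; τ₂ = 37.53/1.285 = 29.2062 s.
Solving the cascade with C₁(0)=C₂(0)=0 gives C₂(t) = C_in[1 − (τ₁ e^(−t/τ₁) − τ₂ e^(−t/τ₂))/(τ₁ − τ₂)].
At t = 33.77: e^(−t/τ₁) = 0.155792, e^(−t/τ₂) = 0.314661.
C₂ = 1.729·[1 − (18.1634·0.155792 − 29.2062·0.314661)/(-11.0428)] = 1.729·0.424029 = 0.733147 g/L.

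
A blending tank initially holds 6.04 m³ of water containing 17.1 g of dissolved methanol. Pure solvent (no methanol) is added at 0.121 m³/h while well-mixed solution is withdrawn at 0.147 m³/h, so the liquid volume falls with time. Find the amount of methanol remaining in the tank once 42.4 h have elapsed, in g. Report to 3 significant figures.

Total volume: dV/dt = Q_in − Q_out = -0.026000 m³/h, so V(t) = 6.04 − 0.026000 t and V(42.4) = 4.9376 m³.
Species balance (pure solvent in): dm/dt = −Q_out · m/V(t).
Separate: dm/m = −Q_out dt/V(t) ⇒ ln(m/m₀) = −(Q_out/(Q_in−Q_out)) ln(V/V₀).
m = m₀ (V₀/V)^(Q_out/(Q_in−Q_out)) = 17.1 × (6.04/4.9376)^(-5.6538) = 5.4722 g.

5.47 g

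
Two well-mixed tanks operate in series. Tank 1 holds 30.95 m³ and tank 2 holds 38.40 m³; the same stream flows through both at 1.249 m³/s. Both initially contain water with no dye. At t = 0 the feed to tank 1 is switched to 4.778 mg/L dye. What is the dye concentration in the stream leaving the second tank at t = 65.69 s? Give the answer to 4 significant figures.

Each tank obeys Vᵢ dCᵢ/dt = Q(Cᵢ₋₁ − Cᵢ), so τᵢ = Vᵢ/Q.
τ₁ = 30.95/1.249 = 24.7798 s; τ₂ = 38.40/1.249 = 30.7446 s.
Solving the cascade with C₁(0)=C₂(0)=0 gives C₂(t) = C_in[1 − (τ₁ e^(−t/τ₁) − τ₂ e^(−t/τ₂))/(τ₁ − τ₂)].
At t = 65.69: e^(−t/τ₁) = 0.0705843, e^(−t/τ₂) = 0.118051.
C₂ = 4.778·[1 − (24.7798·0.0705843 − 30.7446·0.118051)/(-5.96477)] = 4.778·0.684754 = 3.27175 mg/L.

3.272 mg/L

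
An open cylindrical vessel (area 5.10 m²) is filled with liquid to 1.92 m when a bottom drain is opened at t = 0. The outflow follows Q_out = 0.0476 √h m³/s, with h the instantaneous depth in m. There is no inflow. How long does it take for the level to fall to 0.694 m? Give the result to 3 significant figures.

Volume balance on the tank: A dh/dt = −0.0476 √h.
This is separable: 2 d(√h)/dt = −0.0476/A, so √h = √h₀ − (0.0476/(2A)) t.
t = 2A(√h₀ − √h)/0.0476 = 2·5.10·(√1.92 − √0.694)/0.0476
  = 10.200 × (1.3856 − 0.83307) / 0.0476 = 118.41 s.

118 s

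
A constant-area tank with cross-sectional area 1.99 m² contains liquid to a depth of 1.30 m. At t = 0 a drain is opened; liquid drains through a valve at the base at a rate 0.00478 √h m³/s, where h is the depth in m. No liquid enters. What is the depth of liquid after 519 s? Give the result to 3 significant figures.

0.267 m

With no inflow, A dh/dt = −0.00478 √h.
This is separable: 2 d(√h)/dt = −0.00478/A, so √h = √h₀ − (0.00478/(2A)) t.
√h = √1.30 − 0.00478·519/(2·1.99) = 1.1402 − 0.62332 = 0.51685.
h = 0.51685² = 0.26714 m.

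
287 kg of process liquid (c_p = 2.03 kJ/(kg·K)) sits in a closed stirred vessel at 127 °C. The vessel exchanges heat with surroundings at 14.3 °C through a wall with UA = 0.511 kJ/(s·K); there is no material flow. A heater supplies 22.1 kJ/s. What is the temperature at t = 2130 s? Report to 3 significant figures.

M c_p dT/dt = −UA(T − T_amb) + Q̇.
dT/dt = (T_ss − T)/τ with T_ss = T_amb + Q̇/UA = 14.3 + 22.1/0.511 = 57.549 °C, τ = M c_p/UA = 287·2.03/0.511 = 1140.1 s.
Solution: T(t) = T_ss + (T₀ − T_ss) e^(−t/τ).
T(2130) = 57.549 + (69.451)·0.15440 = 68.272 °C.

68.3 °C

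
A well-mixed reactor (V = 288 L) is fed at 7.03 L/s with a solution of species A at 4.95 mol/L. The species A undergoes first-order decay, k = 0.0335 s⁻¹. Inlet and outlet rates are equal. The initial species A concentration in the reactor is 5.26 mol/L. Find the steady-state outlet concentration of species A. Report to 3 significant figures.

2.09 mol/L

Accumulation = in − out − consumed: V dC/dt = Q C_in − Q C − k V C.
At steady state: 0 = Q C_in − (Q + kV) C_ss, so C_ss = Q C_in/(Q + kV).
C_ss = 7.03·4.95/(7.03 + 0.0335·288) = 34.799/16.678 = 2.0865 mol/L.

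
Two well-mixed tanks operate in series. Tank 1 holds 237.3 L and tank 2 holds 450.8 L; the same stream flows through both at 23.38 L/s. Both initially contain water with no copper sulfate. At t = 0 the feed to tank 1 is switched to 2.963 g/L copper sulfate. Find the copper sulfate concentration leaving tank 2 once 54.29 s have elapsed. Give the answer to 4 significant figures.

Each tank obeys Vᵢ dCᵢ/dt = Q(Cᵢ₋₁ − Cᵢ), so τᵢ = Vᵢ/Q.
τ₁ = 237.3/23.38 = 10.1497 s; τ₂ = 450.8/23.38 = 19.2814 s.
Solving the cascade with C₁(0)=C₂(0)=0 gives C₂(t) = C_in[1 − (τ₁ e^(−t/τ₁) − τ₂ e^(−t/τ₂))/(τ₁ − τ₂)].
At t = 54.29: e^(−t/τ₁) = 0.00475325, e^(−t/τ₂) = 0.0598651.
C₂ = 2.963·[1 − (10.1497·0.00475325 − 19.2814·0.0598651)/(-9.13174)] = 2.963·0.878879 = 2.60412 g/L.

2.604 g/L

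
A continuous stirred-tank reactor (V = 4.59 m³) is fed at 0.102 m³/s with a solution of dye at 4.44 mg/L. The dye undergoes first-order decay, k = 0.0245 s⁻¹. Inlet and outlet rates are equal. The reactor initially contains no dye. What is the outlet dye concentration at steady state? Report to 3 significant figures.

2.11 mg/L

Species balance: V dC/dt = Q C_in − Q C − k V C.
At steady state: 0 = Q C_in − (Q + kV) C_ss, so C_ss = Q C_in/(Q + kV).
C_ss = 0.102·4.44/(0.102 + 0.0245·4.59) = 0.45288/0.21446 = 2.1118 mg/L.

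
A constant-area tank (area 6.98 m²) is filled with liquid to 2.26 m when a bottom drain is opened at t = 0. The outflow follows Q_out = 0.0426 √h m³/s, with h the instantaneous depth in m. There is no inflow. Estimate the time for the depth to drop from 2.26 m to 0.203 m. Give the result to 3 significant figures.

A dh/dt = −Q_out = −0.0426 √h.
∫ h^(−1/2) dh = −(0.0426/A) ∫ dt, giving 2√h = 2√h₀ − (0.0426/A) t.
t = 2A(√h₀ − √h)/0.0426 = 2·6.98·(√2.26 − √0.203)/0.0426
  = 13.960 × (1.5033 − 0.45056) / 0.0426 = 344.99 s.

345 s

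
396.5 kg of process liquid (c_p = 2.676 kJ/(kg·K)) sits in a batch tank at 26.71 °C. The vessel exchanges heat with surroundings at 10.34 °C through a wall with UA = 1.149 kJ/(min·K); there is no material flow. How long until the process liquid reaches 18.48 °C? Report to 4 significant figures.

645.2 min

M c_p dT/dt = −UA(T − T_amb).
τ = M c_p/UA = 923.441 min; T_ss = T_amb = 10.3400 °C.
T(t) = T_ss + (T₀ − T_ss)e^(−t/τ); set T = 18.48:
t = −τ ln[(T − T_ss)/(T₀ − T_ss)] = −923.441 · ln(0.497251) = 645.172 min.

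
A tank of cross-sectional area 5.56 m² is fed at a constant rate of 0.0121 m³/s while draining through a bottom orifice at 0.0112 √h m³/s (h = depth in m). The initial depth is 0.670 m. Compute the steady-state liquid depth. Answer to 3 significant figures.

1.17 m

Accumulation of liquid (constant cross-section A): A dh/dt = Q_in − 0.0112 √h. At steady state dh/dt = 0:
Q_in = 0.0112 √h_ss ⇒ √h_ss = 0.0121/0.0112 = 1.0804.
h_ss = 1.0804² = 1.1672 m. (Since h₀ = 0.670 m < h_ss, the level will rise toward this value.)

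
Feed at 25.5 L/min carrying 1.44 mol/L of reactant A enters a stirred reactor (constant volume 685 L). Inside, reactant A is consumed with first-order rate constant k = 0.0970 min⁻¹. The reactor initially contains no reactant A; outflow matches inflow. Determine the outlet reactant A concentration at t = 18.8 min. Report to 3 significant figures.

0.367 mol/L

Species balance: V dC/dt = Q C_in − Q C − k V C.
dC/dt = (Q/V) C_in − (Q/V + k) C; effective rate a = Q/V + k = 0.037226 + 0.0970 = 0.13423 min⁻¹.
C_ss = Q C_in/(Q + kV) = 0.39937 mol/L; C(t) = C_ss + (C₀ − C_ss) e^(−a t).
C(18.8) = 0.39937 + (-0.39937)·e^(−0.13423·18.8) = 0.39937 + (-0.39937)·0.080182 = 0.36735 mol/L.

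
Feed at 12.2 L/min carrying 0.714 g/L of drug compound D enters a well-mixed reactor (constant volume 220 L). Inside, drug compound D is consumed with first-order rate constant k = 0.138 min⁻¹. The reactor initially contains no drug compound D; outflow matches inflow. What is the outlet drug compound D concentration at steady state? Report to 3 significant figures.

0.205 g/L

V dC/dt = Q(C_in − C) − k V C.
Steady state (dC/dt = 0): C_ss = Q C_in/(Q + kV) = C_in/(1 + kV/Q).
C_ss = 12.2·0.714/(12.2 + 0.138·220) = 8.7108/42.560 = 0.20467 g/L.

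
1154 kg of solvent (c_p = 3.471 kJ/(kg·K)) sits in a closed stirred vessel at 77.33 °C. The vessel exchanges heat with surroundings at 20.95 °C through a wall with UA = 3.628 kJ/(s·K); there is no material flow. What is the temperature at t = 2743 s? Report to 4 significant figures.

First-law balance (no shaft work): M c_p dT/dt = −UA(T − T_amb).
dT/dt = (T_ss − T)/τ with T_ss = T_amb = 20.9500 °C, τ = M c_p/UA = 1154·3.471/3.628 = 1104.06 s.
Solution: T(t) = T_ss + (T₀ − T_ss) e^(−t/τ).
T(2743) = 20.9500 + (56.3800)·0.0833703 = 25.6504 °C.

25.65 °C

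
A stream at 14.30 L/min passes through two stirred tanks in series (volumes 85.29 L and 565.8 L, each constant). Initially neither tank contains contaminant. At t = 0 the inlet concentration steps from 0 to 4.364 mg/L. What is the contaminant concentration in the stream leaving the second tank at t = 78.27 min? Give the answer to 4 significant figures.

3.653 mg/L

Each tank obeys Vᵢ dCᵢ/dt = Q(Cᵢ₋₁ − Cᵢ), so τᵢ = Vᵢ/Q.
τ₁ = 85.29/14.30 = 5.96434 min; τ₂ = 565.8/14.30 = 39.5664 min.
Solving the cascade with C₁(0)=C₂(0)=0 gives C₂(t) = C_in[1 − (τ₁ e^(−t/τ₁) − τ₂ e^(−t/τ₂))/(τ₁ − τ₂)].
At t = 78.27: e^(−t/τ₁) = 1.99872e-06, e^(−t/τ₂) = 0.138319.
C₂ = 4.364·[1 − (5.96434·1.99872e-06 − 39.5664·0.138319)/(-33.6021)] = 4.364·0.837130 = 3.65323 mg/L.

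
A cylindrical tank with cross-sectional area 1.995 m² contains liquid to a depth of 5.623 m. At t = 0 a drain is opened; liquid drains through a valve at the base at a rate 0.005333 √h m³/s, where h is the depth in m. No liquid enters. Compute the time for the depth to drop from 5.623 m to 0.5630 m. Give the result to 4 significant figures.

With no inflow, A dh/dt = −0.005333 √h.
∫ h^(−1/2) dh = −(0.005333/A) ∫ dt, giving 2√h = 2√h₀ − (0.005333/A) t.
t = 2A(√h₀ − √h)/0.005333 = 2·1.995·(√5.623 − √0.5630)/0.005333
  = 3.99000 × (2.37129 − 0.750333) / 0.005333 = 1212.75 s.

1213 s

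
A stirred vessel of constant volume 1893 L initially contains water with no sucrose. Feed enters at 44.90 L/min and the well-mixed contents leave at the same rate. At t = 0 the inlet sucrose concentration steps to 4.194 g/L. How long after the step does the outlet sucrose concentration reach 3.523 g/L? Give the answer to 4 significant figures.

77.26 min

Species balance: V dC/dt = Q(C_in − C) ⇒ τ = V/Q = 42.1604 min.
C(t) = C_in + (C₀ − C_in) e^(−t/τ). Set C = 3.523 and solve for t:
e^(−t/τ) = (C − C_in)/(C₀ − C_in) = (3.523 − 4.194)/(0 − 4.194) = 0.159990
t = −τ ln(…) = 42.1604 × 1.83264 = 77.2648 min.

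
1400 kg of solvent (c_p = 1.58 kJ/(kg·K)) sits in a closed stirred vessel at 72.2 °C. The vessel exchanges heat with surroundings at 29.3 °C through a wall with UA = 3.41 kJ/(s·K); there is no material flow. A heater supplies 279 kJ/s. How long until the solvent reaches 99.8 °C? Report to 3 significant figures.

801 s

Lumped-capacitance energy balance: M c_p dT/dt = UA(T_amb − T) + Q̇.
τ = M c_p/UA = 648.68 s; T_ss = T_amb + Q̇/UA = 29.3 + 279/3.41 = 111.12 °C.
T(t) = T_ss + (T₀ − T_ss)e^(−t/τ); set T = 99.8:
t = −τ ln[(T − T_ss)/(T₀ − T_ss)] = −648.68 · ln(0.29082) = 801.15 s.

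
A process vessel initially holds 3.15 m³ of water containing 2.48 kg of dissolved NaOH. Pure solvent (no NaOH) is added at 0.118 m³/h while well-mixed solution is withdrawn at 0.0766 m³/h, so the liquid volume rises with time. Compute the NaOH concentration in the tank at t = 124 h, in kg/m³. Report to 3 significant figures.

Total volume: dV/dt = Q_in − Q_out = 0.041400 m³/h, so V(t) = 3.15 + 0.041400 t and V(124) = 8.2836 m³.
Species balance (pure solvent in): dm/dt = −Q_out · m/V(t).
dm/m = −Q_out dt/(V₀ + 0.041400 t); integrating gives ln(m/m₀) = −(Q_out/(Q_in−Q_out)) ln(V/V₀).
m = m₀ (V₀/V)^(Q_out/(Q_in−Q_out)) = 2.48 × (3.15/8.2836)^(1.8502) = 0.41450 kg.
C = m/V = 0.41450/8.2836 = 0.050038 kg/m³.

0.0500 kg/m³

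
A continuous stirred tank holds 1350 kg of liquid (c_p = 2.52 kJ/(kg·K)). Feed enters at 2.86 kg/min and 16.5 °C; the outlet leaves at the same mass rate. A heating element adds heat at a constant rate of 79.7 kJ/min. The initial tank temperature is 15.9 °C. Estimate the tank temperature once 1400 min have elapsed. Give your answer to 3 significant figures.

27.0 °C

First-law balance (no shaft work): M c_p dT/dt = ṁ c_p (T_in − T) + 79.7.
τ = M/ṁ = 472.03 min; T_ss = T_in + Q̇/(ṁ c_p) = 16.5 + 79.7/(2.86·2.52) = 27.558 °C.
This is linear first-order; T(t) = T_ss + (T₀ − T_ss) e^(−t/τ).
T(1400) = 27.558 + (-11.658)·e^(−1400/472.03) = 27.558 + (-11.658)·0.051513 = 26.958 °C.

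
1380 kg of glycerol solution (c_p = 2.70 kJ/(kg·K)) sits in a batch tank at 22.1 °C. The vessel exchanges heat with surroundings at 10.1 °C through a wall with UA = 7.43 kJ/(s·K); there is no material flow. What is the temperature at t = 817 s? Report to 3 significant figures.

Lumped-capacitance energy balance: M c_p dT/dt = UA(T_amb − T).
dT/dt = (T_ss − T)/τ with T_ss = T_amb = 10.100 °C, τ = M c_p/UA = 1380·2.70/7.43 = 501.48 s.
This is linear first-order; T(t) = T_ss + (T₀ − T_ss) e^(−t/τ).
T(817) = 10.100 + (12.000)·0.19609 = 12.453 °C.

12.5 °C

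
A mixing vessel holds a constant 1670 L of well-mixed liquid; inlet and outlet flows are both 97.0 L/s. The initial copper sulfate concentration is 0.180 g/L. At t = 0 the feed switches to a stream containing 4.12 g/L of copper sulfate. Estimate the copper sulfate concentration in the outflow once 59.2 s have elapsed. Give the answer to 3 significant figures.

3.99 g/L

Species balance on the tank: V dC/dt = Q(C_in − C).
So dC/dt = (C_in − C)/τ with τ = V/Q = 1670/97.0 = 17.216 s.
This is linear first-order; C(t) = C_in + (C₀ − C_in) e^(−t/τ).
C(59.2) = 4.12 + (0.180 − 4.12)·e^(−59.2/17.216) = 4.12 + (-3.9400)·0.032111 = 3.9935 g/L.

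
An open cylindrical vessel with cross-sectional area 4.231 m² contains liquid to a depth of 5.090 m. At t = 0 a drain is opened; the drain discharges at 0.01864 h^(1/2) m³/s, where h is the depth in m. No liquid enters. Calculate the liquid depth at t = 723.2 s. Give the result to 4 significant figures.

A dh/dt = −Q_out = −0.01864 √h.
Separate and integrate: 2(√h − √h₀) = −(0.01864/A) t.
√h = √5.090 − 0.01864·723.2/(2·4.231) = 2.25610 − 1.59306 = 0.663046.
h = 0.663046² = 0.439630 m.

0.4396 m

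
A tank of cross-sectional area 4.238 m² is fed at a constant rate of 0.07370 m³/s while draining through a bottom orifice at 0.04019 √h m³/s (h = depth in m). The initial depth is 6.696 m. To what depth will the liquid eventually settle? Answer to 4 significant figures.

3.363 m

Level balance: A dh/dt = 0.07370 − 0.04019 √h. Setting dh/dt = 0:
Q_in = 0.04019 √h_ss ⇒ √h_ss = 0.07370/0.04019 = 1.83379.
h_ss = 1.83379² = 3.36278 m. (Since h₀ = 6.696 m > h_ss, the level will fall toward this value.)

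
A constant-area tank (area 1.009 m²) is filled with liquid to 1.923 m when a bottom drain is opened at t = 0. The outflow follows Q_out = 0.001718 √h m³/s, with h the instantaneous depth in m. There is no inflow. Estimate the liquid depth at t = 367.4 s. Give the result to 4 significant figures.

Volume balance on the tank: A dh/dt = −0.001718 √h.
This is separable: 2 d(√h)/dt = −0.001718/A, so √h = √h₀ − (0.001718/(2A)) t.
√h = √1.923 − 0.001718·367.4/(2·1.009) = 1.38672 − 0.312782 = 1.07394.
h = 1.07394² = 1.15335 m.

1.153 m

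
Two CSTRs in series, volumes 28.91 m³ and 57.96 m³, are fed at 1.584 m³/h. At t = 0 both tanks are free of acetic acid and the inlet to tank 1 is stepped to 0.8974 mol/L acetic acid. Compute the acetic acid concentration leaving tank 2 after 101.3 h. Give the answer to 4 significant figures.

0.7885 mol/L

Time constants: τᵢ = Vᵢ/Q for each well-mixed tank.
τ₁ = 28.91/1.584 = 18.2513 h; τ₂ = 57.96/1.584 = 36.5909 h.
Tank 1: C₁ = C_in(1 − e^(−t/τ₁)). Tank 2 (τ₁ ≠ τ₂): C₂ = C_in[1 − (τ₁ e^(−t/τ₁) − τ₂ e^(−t/τ₂))/(τ₁ − τ₂)].
At t = 101.3: e^(−t/τ₁) = 0.00388629, e^(−t/τ₂) = 0.0627594.
C₂ = 0.8974·[1 − (18.2513·0.00388629 − 36.5909·0.0627594)/(-18.3396)] = 0.8974·0.878651 = 0.788502 mol/L.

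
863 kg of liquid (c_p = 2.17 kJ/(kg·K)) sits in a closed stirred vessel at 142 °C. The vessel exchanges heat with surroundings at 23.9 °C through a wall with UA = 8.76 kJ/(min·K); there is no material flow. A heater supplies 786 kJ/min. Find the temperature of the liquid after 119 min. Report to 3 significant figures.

First-law balance (no shaft work): M c_p dT/dt = −UA(T − T_amb) + Q̇.
dT/dt = (T_ss − T)/τ with T_ss = T_amb + Q̇/UA = 23.9 + 786/8.76 = 113.63 °C, τ = M c_p/UA = 863·2.17/8.76 = 213.78 min.
Solution: T(t) = T_ss + (T₀ − T_ss) e^(−t/τ).
T(119) = 113.63 + (28.374)·0.57313 = 129.89 °C.

130 °C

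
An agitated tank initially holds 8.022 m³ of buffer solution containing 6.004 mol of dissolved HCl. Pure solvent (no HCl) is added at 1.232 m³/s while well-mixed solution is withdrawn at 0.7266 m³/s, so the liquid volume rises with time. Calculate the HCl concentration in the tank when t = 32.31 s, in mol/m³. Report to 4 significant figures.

0.04996 mol/m³

Let m(t) be the amount of HCl. Volume: V(t) = V₀ + (Q_in − Q_out) t = 8.022 + 0.505400 t; V(32.31) = 24.3515 m³.
Species balance (pure solvent in): dm/dt = −Q_out · m/V(t).
dm/m = −Q_out dt/(V₀ + 0.505400 t); integrating gives ln(m/m₀) = −(Q_out/(Q_in−Q_out)) ln(V/V₀).
m = m₀ (V₀/V)^(Q_out/(Q_in−Q_out)) = 6.004 × (8.022/24.3515)^(1.43767) = 1.21656 mol.
C = m/V = 1.21656/24.3515 = 0.0499584 mol/m³.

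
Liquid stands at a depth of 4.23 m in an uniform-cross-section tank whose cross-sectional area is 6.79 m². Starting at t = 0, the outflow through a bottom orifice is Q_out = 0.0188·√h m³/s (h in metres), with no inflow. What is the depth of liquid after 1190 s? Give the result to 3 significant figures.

0.168 m

With no inflow, A dh/dt = −0.0188 √h.
∫ h^(−1/2) dh = −(0.0188/A) ∫ dt, giving 2√h = 2√h₀ − (0.0188/A) t.
√h = √4.23 − 0.0188·1190/(2·6.79) = 2.0567 − 1.6474 = 0.40927.
h = 0.40927² = 0.16750 m.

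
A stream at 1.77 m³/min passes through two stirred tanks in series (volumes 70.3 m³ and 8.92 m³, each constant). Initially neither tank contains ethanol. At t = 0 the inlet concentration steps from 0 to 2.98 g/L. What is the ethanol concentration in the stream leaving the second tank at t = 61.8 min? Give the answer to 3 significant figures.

Species balance on tank i: dCᵢ/dt = (Cᵢ₋₁ − Cᵢ)/τᵢ with τᵢ = Vᵢ/Q.
τ₁ = 70.3/1.77 = 39.718 min; τ₂ = 8.92/1.77 = 5.0395 min.
Tank 1: C₁ = C_in(1 − e^(−t/τ₁)). Tank 2 (τ₁ ≠ τ₂): C₂ = C_in[1 − (τ₁ e^(−t/τ₁) − τ₂ e^(−t/τ₂))/(τ₁ − τ₂)].
At t = 61.8: e^(−t/τ₁) = 0.21098, e^(−t/τ₂) = 4.7233e-06.
C₂ = 2.98·[1 − (39.718·0.21098 − 5.0395·4.7233e-06)/(34.678)] = 2.98·0.75836 = 2.2599 g/L.

2.26 g/L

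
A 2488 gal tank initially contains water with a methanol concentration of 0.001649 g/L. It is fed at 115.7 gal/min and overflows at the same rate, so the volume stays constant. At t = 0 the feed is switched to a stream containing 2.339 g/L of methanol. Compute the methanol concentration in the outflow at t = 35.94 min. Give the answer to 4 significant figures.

Transient balance on the dissolved component: V dC/dt = Q(C_in − C).
Rewrite as dC/dt + C/τ = C_in/τ, τ = V/Q = 21.5039 min.
This is linear first-order; C(t) = C_in + (C₀ − C_in) e^(−t/τ).
C(35.94) = 2.339 + (0.001649 − 2.339)·e^(−35.94/21.5039) = 2.339 + (-2.33735)·0.187998 = 1.89958 g/L.

1.900 g/L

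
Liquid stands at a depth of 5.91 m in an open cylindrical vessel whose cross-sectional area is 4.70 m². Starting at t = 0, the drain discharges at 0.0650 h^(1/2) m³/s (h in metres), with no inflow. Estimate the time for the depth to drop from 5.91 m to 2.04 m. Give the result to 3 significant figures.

With no inflow, A dh/dt = −0.0650 √h.
∫ h^(−1/2) dh = −(0.0650/A) ∫ dt, giving 2√h = 2√h₀ − (0.0650/A) t.
t = 2A(√h₀ − √h)/0.0650 = 2·4.70·(√5.91 − √2.04)/0.0650
  = 9.4000 × (2.4310 − 1.4283) / 0.0650 = 145.02 s.

145 s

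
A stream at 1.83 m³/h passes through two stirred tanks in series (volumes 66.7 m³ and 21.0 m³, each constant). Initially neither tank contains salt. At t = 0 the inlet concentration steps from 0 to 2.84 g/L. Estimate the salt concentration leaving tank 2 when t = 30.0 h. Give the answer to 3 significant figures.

Each tank obeys Vᵢ dCᵢ/dt = Q(Cᵢ₋₁ − Cᵢ), so τᵢ = Vᵢ/Q.
τ₁ = 66.7/1.83 = 36.448 h; τ₂ = 21.0/1.83 = 11.475 h.
Solving the cascade with C₁(0)=C₂(0)=0 gives C₂(t) = C_in[1 − (τ₁ e^(−t/τ₁) − τ₂ e^(−t/τ₂))/(τ₁ − τ₂)].
At t = 30.0: e^(−t/τ₁) = 0.43907, e^(−t/τ₂) = 0.073220.
C₂ = 2.84·[1 − (36.448·0.43907 − 11.475·0.073220)/(24.973)] = 2.84·0.39281 = 1.1156 g/L.

1.12 g/L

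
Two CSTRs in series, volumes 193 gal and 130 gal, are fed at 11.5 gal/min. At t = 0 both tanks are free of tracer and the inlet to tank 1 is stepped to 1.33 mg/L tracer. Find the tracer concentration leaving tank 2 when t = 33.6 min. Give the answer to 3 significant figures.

0.920 mg/L

Each tank obeys Vᵢ dCᵢ/dt = Q(Cᵢ₋₁ − Cᵢ), so τᵢ = Vᵢ/Q.
τ₁ = 193/11.5 = 16.783 min; τ₂ = 130/11.5 = 11.304 min.
Solving the cascade with C₁(0)=C₂(0)=0 gives C₂(t) = C_in[1 − (τ₁ e^(−t/τ₁) − τ₂ e^(−t/τ₂))/(τ₁ − τ₂)].
At t = 33.6: e^(−t/τ₁) = 0.13506, e^(−t/τ₂) = 0.051185.
C₂ = 1.33·[1 − (16.783·0.13506 − 11.304·0.051185)/(5.4783)] = 1.33·0.69188 = 0.92020 mg/L.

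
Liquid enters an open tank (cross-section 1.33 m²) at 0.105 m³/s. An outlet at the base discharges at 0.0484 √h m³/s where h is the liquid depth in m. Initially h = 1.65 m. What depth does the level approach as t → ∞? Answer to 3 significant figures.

A dh/dt = Q_in − 0.0484 √h. Steady state requires inflow = outflow:
Q_in = 0.0484 √h_ss ⇒ √h_ss = 0.105/0.0484 = 2.1694.
h_ss = 2.1694² = 4.7064 m. (Since h₀ = 1.65 m < h_ss, the level will rise toward this value.)

4.71 m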